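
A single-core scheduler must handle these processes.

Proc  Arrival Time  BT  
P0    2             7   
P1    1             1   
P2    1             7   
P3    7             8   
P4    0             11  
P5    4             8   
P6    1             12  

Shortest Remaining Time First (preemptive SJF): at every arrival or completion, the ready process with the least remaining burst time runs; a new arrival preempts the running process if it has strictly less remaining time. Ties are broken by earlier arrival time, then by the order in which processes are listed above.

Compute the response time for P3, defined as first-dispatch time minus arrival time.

17

Schedule: | P4 0-1 | P1 1-2 | P2 2-9 | P0 9-16 | P5 16-24 | P3 24-32 | P4 32-42 | P6 42-54 |
Completion: P0=16  P1=2  P2=9  P3=32  P4=42  P5=24  P6=54
Turnaround (C−A): P0=14  P1=1  P2=8  P3=25  P4=42  P5=20  P6=53
Response(P3) = first start − arrival = 24 − 7 = 17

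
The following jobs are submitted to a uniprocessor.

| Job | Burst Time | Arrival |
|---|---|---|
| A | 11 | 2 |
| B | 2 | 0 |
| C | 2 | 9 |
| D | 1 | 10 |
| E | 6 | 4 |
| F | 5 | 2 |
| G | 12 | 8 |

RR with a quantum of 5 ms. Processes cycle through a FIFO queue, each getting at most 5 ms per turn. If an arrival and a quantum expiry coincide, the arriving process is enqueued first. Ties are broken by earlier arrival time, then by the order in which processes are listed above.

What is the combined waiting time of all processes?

101

Timeline: | B 0-2 | A 2-7 | F 7-12 | E 12-17 | A 17-22 | G 22-27 | C 27-29 | D 29-30 | E 30-31 | A 31-32 | G 32-39 |
Completion: A=32  B=2  C=29  D=30  E=31  F=12  G=39
Turnaround (C−A): A=30  B=2  C=20  D=20  E=27  F=10  G=31
Waiting = turnaround − burst: A=19, B=0, C=18, D=19, E=21, F=5, G=19
Total waiting = 19 + 0 + 18 + 19 + 21 + 5 + 19 = 101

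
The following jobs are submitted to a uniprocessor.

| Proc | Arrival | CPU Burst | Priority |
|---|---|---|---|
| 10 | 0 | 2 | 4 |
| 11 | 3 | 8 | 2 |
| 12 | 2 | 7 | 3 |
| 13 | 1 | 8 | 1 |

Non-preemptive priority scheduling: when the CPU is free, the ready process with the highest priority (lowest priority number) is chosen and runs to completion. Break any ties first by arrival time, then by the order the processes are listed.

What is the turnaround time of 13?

Timeline: | 10 0-2 | 13 2-10 | 11 10-18 | 12 18-25 |
Completion: 10=2  11=18  12=25  13=10
Turnaround (C−A): 10=2  11=15  12=23  13=9
Turnaround(13) = completion − arrival = 10 − 1 = 9

9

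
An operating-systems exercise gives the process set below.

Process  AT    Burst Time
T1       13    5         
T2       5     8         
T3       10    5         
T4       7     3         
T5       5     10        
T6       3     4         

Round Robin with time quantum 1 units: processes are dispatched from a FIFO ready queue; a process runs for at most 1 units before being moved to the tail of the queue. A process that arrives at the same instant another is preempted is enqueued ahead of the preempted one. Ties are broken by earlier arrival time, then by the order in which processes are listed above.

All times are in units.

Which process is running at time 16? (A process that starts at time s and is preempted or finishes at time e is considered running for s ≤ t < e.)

T1

Gantt: | idle 0-3 | T6 3-5 | T2 5-6 | T5 6-7 | T6 7-8 | T2 8-9 | T4 9-10 | T5 10-11 | T6 11-12 | T2 12-13 | T3 13-14 | T4 14-15 | T5 15-16 | T1 16-17 | T2 17-18 | T3 18-19 | T4 19-20 | T5 20-21 | T1 21-22 | T2 22-23 | T3 23-24 | T5 24-25 | T1 25-26 | T2 26-27 | T3 27-28 | T5 28-29 | T1 29-30 | T2 30-31 | T3 31-32 | T5 32-33 | T1 33-34 | T2 34-35 | T5 35-38 |
Completion: T1=34  T2=35  T3=32  T4=20  T5=38  T6=12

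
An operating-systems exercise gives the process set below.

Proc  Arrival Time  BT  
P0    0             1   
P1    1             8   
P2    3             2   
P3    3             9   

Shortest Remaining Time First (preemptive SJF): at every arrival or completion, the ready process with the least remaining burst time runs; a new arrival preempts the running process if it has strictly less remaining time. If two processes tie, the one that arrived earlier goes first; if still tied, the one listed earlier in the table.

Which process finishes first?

Gantt: | P0 0-1 | P1 1-3 | P2 3-5 | P1 5-11 | P3 11-20 |
Completion: P0=1  P1=11  P2=5  P3=20
Finish order: P0 → P2 → P1 → P3

P0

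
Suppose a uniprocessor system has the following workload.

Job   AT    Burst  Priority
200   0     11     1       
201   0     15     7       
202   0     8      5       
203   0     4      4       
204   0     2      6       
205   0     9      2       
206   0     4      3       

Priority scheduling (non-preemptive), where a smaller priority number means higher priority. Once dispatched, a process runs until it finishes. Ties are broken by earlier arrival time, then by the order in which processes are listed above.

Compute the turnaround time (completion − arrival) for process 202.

Schedule: | 200 0-11 | 205 11-20 | 206 20-24 | 203 24-28 | 202 28-36 | 204 36-38 | 201 38-53 |
Completion: 200=11  201=53  202=36  203=28  204=38  205=20  206=24
Turnaround(202) = completion − arrival = 36 − 0 = 36

36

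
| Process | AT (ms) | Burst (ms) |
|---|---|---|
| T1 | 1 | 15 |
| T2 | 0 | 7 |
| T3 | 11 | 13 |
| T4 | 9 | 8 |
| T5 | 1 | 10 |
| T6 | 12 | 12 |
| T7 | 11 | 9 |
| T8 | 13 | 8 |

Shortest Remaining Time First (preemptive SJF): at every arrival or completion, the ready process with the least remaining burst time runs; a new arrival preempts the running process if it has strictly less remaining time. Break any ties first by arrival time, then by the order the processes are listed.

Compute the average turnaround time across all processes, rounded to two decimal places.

Gantt: | T2 0-7 | T5 7-17 | T4 17-25 | T8 25-33 | T7 33-42 | T6 42-54 | T3 54-67 | T1 67-82 |
Completion: T1=82  T2=7  T3=67  T4=25  T5=17  T6=54  T7=42  T8=33
Turnaround (C−A): T1=81  T2=7  T3=56  T4=16  T5=16  T6=42  T7=31  T8=20
Turnaround times: T1=81, T2=7, T3=56, T4=16, T5=16, T6=42, T7=31, T8=20
Average turnaround = (81+7+56+16+16+42+31+20) / 8 = 269/8 = 33.63

33.63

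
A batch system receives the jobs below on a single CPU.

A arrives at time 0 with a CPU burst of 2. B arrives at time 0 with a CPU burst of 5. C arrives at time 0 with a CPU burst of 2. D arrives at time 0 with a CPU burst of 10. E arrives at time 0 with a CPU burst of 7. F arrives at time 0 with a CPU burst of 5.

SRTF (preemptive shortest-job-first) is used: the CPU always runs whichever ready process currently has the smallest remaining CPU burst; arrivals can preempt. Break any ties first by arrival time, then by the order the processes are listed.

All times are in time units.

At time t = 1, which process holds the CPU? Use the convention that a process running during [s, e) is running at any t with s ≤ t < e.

A

Gantt: | A 0-2 | C 2-4 | B 4-9 | F 9-14 | E 14-21 | D 21-31 |
Completion: A=2  B=9  C=4  D=31  E=21  F=14
Turnaround (C−A): A=2  B=9  C=4  D=31  E=21  F=14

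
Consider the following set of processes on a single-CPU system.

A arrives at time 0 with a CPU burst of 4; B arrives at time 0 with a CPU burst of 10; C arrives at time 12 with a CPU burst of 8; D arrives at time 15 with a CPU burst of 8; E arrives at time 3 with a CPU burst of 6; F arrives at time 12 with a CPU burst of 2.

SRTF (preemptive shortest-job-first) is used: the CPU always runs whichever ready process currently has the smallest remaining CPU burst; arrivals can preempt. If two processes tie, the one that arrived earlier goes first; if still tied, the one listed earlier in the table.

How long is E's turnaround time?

Timeline: | A 0-4 | E 4-10 | B 10-12 | F 12-14 | B 14-22 | C 22-30 | D 30-38 |
Completion: A=4  B=22  C=30  D=38  E=10  F=14
Turnaround (C−A): A=4  B=22  C=18  D=23  E=7  F=2
Turnaround(E) = completion − arrival = 10 − 3 = 7

7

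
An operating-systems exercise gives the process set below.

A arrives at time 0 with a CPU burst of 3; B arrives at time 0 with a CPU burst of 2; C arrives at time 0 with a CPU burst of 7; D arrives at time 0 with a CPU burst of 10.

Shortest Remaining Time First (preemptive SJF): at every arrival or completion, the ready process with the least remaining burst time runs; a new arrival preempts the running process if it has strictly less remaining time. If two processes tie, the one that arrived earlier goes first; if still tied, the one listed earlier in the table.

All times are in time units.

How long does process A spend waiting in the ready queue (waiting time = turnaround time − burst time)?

2

Gantt: | B 0-2 | A 2-5 | C 5-12 | D 12-22 |
Completion: A=5  B=2  C=12  D=22
Turnaround (C−A): A=5  B=2  C=12  D=22
Waiting(A) = turnaround − burst = 5 − 3 = 2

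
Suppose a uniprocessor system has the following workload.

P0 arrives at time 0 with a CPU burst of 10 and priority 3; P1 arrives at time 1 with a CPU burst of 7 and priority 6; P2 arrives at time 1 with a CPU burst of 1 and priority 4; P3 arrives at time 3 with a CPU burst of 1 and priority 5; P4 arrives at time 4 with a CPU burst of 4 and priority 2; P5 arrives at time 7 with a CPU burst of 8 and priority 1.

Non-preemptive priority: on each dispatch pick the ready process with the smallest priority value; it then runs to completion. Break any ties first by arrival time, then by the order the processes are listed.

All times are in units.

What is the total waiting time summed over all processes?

81

Schedule: | P0 0-10 | P5 10-18 | P4 18-22 | P2 22-23 | P3 23-24 | P1 24-31 |
Completion: P0=10  P1=31  P2=23  P3=24  P4=22  P5=18
Turnaround (C−A): P0=10  P1=30  P2=22  P3=21  P4=18  P5=11
Waiting = turnaround − burst: P0=0, P1=23, P2=21, P3=20, P4=14, P5=3
Total waiting = 0 + 23 + 21 + 20 + 14 + 3 = 81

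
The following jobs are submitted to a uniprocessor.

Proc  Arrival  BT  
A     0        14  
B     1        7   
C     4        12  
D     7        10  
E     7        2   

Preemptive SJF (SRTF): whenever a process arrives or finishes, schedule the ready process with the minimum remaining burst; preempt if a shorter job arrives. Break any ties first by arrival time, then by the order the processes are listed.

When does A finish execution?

Timeline: | A 0-1 | B 1-8 | E 8-10 | D 10-20 | C 20-32 | A 32-45 |
Completion: A=45  B=8  C=32  D=20  E=10
Turnaround (C−A): A=45  B=7  C=28  D=13  E=3

45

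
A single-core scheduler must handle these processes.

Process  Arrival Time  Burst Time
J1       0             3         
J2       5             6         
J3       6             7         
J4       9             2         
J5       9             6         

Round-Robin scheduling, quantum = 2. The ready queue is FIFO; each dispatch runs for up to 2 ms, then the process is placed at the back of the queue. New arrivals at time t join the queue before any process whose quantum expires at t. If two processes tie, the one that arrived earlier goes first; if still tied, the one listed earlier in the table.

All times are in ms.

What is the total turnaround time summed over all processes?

57

Gantt: | J1 0-3 | idle 3-5 | J2 5-7 | J3 7-9 | J2 9-11 | J4 11-13 | J5 13-15 | J3 15-17 | J2 17-19 | J5 19-21 | J3 21-23 | J5 23-25 | J3 25-26 |
Completion: J1=3  J2=19  J3=26  J4=13  J5=25
Turnaround (C−A): J1=3  J2=14  J3=20  J4=4  J5=16
Turnaround = completion − arrival: J1=3, J2=14, J3=20, J4=4, J5=16
Total turnaround = 3 + 14 + 20 + 4 + 16 = 57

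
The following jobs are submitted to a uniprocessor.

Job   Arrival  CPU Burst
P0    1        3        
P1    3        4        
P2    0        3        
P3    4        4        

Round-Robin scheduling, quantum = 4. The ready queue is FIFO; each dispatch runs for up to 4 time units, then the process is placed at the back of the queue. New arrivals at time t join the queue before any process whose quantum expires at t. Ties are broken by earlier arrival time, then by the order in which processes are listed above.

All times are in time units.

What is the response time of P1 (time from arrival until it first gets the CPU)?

Gantt: | P2 0-3 | P0 3-6 | P1 6-10 | P3 10-14 |
Completion: P0=6  P1=10  P2=3  P3=14
Turnaround (C−A): P0=5  P1=7  P2=3  P3=10
Response(P1) = first start − arrival = 6 − 3 = 3

3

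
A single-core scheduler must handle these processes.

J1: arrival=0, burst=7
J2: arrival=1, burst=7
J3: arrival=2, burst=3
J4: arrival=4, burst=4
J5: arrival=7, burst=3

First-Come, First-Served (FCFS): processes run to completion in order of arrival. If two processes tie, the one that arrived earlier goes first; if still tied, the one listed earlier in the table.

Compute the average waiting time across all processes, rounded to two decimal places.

9.00

Schedule: | J1 0-7 | J2 7-14 | J3 14-17 | J4 17-21 | J5 21-24 |
Completion: J1=7  J2=14  J3=17  J4=21  J5=24
Turnaround (C−A): J1=7  J2=13  J3=15  J4=17  J5=17
Waiting times: J1=0, J2=6, J3=12, J4=13, J5=14
Average waiting = (0+6+12+13+14) / 5 = 45/5 = 9.00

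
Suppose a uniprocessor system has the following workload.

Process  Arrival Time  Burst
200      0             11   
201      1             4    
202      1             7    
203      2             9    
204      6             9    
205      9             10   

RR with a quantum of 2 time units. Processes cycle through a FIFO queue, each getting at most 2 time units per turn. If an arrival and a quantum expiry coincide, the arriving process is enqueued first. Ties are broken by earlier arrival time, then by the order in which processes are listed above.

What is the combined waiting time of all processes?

Gantt: | 200 0-2 | 201 2-4 | 202 4-6 | 203 6-8 | 200 8-10 | 201 10-12 | 204 12-14 | 202 14-16 | 203 16-18 | 205 18-20 | 200 20-22 | 204 22-24 | 202 24-26 | 203 26-28 | 205 28-30 | 200 30-32 | 204 32-34 | 202 34-35 | 203 35-37 | 205 37-39 | 200 39-41 | 204 41-43 | 203 43-44 | 205 44-46 | 200 46-47 | 204 47-48 | 205 48-50 |
Completion: 200=47  201=12  202=35  203=44  204=48  205=50
Turnaround (C−A): 200=47  201=11  202=34  203=42  204=42  205=41
Waiting = turnaround − burst: 200=36, 201=7, 202=27, 203=33, 204=33, 205=31
Total waiting = 36 + 7 + 27 + 33 + 33 + 31 = 167

167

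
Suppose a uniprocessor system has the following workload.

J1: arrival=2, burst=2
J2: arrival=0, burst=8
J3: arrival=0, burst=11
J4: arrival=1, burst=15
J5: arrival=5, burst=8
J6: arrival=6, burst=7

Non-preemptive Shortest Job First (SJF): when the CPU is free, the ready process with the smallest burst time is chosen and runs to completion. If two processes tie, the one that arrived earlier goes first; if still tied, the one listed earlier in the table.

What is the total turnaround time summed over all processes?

Schedule: | J2 0-8 | J1 8-10 | J6 10-17 | J5 17-25 | J3 25-36 | J4 36-51 |
Completion: J1=10  J2=8  J3=36  J4=51  J5=25  J6=17
Turnaround = completion − arrival: J1=8, J2=8, J3=36, J4=50, J5=20, J6=11
Total turnaround = 8 + 8 + 36 + 50 + 20 + 11 = 133

133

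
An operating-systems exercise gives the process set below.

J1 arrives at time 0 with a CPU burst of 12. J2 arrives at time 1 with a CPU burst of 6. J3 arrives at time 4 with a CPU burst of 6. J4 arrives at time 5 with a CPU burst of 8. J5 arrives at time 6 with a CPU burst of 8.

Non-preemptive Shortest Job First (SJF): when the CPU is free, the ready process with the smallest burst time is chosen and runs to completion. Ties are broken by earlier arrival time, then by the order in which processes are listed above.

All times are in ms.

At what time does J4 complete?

32

Timeline: | J1 0-12 | J2 12-18 | J3 18-24 | J4 24-32 | J5 32-40 |
Completion: J1=12  J2=18  J3=24  J4=32  J5=40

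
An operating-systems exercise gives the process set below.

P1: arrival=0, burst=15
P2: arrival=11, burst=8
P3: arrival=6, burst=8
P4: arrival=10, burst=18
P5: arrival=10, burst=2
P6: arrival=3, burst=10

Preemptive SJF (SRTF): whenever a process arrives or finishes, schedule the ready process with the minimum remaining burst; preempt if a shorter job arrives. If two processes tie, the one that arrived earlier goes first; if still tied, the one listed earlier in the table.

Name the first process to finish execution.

Gantt: | P1 0-3 | P6 3-10 | P5 10-12 | P6 12-15 | P3 15-23 | P2 23-31 | P1 31-43 | P4 43-61 |
Completion: P1=43  P2=31  P3=23  P4=61  P5=12  P6=15
Turnaround (C−A): P1=43  P2=20  P3=17  P4=51  P5=2  P6=12
Finish order: P5 → P6 → P3 → P2 → P1 → P4

P5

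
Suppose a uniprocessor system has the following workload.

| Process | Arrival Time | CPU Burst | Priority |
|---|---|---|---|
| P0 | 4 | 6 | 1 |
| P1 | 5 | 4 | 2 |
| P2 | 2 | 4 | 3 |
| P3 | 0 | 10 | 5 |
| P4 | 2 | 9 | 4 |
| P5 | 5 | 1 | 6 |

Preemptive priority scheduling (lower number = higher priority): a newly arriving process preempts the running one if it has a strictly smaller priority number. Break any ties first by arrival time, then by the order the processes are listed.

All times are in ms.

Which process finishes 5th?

Schedule: | P3 0-2 | P2 2-4 | P0 4-10 | P1 10-14 | P2 14-16 | P4 16-25 | P3 25-33 | P5 33-34 |
Completion: P0=10  P1=14  P2=16  P3=33  P4=25  P5=34
Finish order: P0 → P1 → P2 → P4 → P3 → P5

P3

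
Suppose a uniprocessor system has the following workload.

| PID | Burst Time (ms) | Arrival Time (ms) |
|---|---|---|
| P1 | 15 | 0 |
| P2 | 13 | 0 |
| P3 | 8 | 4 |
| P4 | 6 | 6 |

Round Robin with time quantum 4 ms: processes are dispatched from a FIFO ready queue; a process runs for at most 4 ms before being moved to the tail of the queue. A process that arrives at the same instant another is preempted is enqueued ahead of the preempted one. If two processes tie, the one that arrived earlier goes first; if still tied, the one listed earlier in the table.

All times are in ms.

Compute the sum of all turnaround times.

135

Schedule: | P1 0-4 | P2 4-8 | P3 8-12 | P1 12-16 | P4 16-20 | P2 20-24 | P3 24-28 | P1 28-32 | P4 32-34 | P2 34-38 | P1 38-41 | P2 41-42 |
Completion: P1=41  P2=42  P3=28  P4=34
Turnaround (C−A): P1=41  P2=42  P3=24  P4=28
Turnaround = completion − arrival: P1=41, P2=42, P3=24, P4=28
Total turnaround = 41 + 42 + 24 + 28 = 135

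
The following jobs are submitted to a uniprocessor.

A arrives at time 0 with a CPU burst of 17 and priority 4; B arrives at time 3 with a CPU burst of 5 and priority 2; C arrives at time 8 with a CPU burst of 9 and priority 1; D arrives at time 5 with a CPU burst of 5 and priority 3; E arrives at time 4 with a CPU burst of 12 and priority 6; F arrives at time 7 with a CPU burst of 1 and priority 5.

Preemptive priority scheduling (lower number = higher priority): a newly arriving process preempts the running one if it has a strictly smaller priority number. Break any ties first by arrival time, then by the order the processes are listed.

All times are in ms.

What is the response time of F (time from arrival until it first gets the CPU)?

Gantt: | A 0-3 | B 3-8 | C 8-17 | D 17-22 | A 22-36 | F 36-37 | E 37-49 |
Completion: A=36  B=8  C=17  D=22  E=49  F=37
Response(F) = first start − arrival = 36 − 7 = 29

29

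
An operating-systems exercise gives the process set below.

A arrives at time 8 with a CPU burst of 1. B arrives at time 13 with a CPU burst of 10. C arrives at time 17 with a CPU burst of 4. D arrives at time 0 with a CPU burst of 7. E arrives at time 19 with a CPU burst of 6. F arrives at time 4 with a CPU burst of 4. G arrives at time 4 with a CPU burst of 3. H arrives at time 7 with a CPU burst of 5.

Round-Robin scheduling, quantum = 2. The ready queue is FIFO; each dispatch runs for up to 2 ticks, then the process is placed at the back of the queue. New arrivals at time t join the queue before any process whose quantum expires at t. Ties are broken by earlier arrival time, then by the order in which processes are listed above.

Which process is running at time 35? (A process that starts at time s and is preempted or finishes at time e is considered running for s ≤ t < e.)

E

Schedule: | D 0-4 | F 4-6 | G 6-8 | D 8-10 | F 10-12 | H 12-14 | A 14-15 | G 15-16 | D 16-17 | B 17-19 | H 19-21 | C 21-23 | E 23-25 | B 25-27 | H 27-28 | C 28-30 | E 30-32 | B 32-34 | E 34-36 | B 36-40 |
Completion: A=15  B=40  C=30  D=17  E=36  F=12  G=16  H=28
Turnaround (C−A): A=7  B=27  C=13  D=17  E=17  F=8  G=12  H=21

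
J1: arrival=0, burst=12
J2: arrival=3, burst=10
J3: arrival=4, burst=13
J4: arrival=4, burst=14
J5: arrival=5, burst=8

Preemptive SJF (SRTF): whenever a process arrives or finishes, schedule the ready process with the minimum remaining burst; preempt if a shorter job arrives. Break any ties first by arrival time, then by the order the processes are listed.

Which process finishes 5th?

Gantt: | J1 0-12 | J5 12-20 | J2 20-30 | J3 30-43 | J4 43-57 |
Completion: J1=12  J2=30  J3=43  J4=57  J5=20
Turnaround (C−A): J1=12  J2=27  J3=39  J4=53  J5=15
Finish order: J1 → J5 → J2 → J3 → J4

J4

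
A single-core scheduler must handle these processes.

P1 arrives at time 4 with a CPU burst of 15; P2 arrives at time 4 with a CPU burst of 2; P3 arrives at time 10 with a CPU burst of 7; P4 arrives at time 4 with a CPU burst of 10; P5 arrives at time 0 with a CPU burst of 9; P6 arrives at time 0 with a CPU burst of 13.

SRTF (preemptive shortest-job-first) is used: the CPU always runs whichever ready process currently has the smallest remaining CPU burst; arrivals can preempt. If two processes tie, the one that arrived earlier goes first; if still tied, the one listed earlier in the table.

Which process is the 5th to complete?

Timeline: | P5 0-4 | P2 4-6 | P5 6-11 | P3 11-18 | P4 18-28 | P6 28-41 | P1 41-56 |
Completion: P1=56  P2=6  P3=18  P4=28  P5=11  P6=41
Turnaround (C−A): P1=52  P2=2  P3=8  P4=24  P5=11  P6=41
Finish order: P2 → P5 → P3 → P4 → P6 → P1

P6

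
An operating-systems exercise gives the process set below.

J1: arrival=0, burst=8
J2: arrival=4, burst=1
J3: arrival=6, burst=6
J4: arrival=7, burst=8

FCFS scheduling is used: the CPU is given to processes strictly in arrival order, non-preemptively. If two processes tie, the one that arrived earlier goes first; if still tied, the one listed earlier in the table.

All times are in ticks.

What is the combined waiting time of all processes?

15

Gantt: | J1 0-8 | J2 8-9 | J3 9-15 | J4 15-23 |
Completion: J1=8  J2=9  J3=15  J4=23
Turnaround (C−A): J1=8  J2=5  J3=9  J4=16
Waiting = turnaround − burst: J1=0, J2=4, J3=3, J4=8
Total waiting = 0 + 4 + 3 + 8 = 15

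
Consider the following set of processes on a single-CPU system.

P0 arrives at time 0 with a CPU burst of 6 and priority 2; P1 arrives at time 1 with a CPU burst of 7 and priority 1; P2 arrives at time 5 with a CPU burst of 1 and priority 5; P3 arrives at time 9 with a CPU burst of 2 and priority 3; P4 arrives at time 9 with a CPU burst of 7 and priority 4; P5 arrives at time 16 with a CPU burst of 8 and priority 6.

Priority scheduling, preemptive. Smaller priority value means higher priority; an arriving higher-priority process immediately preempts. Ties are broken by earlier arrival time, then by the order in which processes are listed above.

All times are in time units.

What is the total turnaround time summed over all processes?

Gantt: | P0 0-1 | P1 1-8 | P0 8-13 | P3 13-15 | P4 15-22 | P2 22-23 | P5 23-31 |
Completion: P0=13  P1=8  P2=23  P3=15  P4=22  P5=31
Turnaround = completion − arrival: P0=13, P1=7, P2=18, P3=6, P4=13, P5=15
Total turnaround = 13 + 7 + 18 + 6 + 13 + 15 = 72

72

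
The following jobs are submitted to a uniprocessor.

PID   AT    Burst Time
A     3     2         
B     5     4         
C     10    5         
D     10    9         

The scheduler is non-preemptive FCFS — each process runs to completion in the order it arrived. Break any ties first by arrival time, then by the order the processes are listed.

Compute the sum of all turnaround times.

Timeline: | idle 0-3 | A 3-5 | B 5-9 | idle 9-10 | C 10-15 | D 15-24 |
Completion: A=5  B=9  C=15  D=24
Turnaround (C−A): A=2  B=4  C=5  D=14
Turnaround = completion − arrival: A=2, B=4, C=5, D=14
Total turnaround = 2 + 4 + 5 + 14 = 25

25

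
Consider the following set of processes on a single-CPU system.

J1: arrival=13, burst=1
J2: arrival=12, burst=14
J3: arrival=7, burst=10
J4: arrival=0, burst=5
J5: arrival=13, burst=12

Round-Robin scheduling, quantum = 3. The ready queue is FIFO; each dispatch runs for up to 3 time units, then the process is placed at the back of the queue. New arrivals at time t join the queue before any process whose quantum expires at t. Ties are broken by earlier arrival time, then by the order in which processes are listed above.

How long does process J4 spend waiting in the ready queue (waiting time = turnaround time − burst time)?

Schedule: | J4 0-5 | idle 5-7 | J3 7-13 | J2 13-16 | J1 16-17 | J5 17-20 | J3 20-23 | J2 23-26 | J5 26-29 | J3 29-30 | J2 30-33 | J5 33-36 | J2 36-39 | J5 39-42 | J2 42-44 |
Completion: J1=17  J2=44  J3=30  J4=5  J5=42
Turnaround (C−A): J1=4  J2=32  J3=23  J4=5  J5=29
Waiting(J4) = turnaround − burst = 5 − 5 = 0

0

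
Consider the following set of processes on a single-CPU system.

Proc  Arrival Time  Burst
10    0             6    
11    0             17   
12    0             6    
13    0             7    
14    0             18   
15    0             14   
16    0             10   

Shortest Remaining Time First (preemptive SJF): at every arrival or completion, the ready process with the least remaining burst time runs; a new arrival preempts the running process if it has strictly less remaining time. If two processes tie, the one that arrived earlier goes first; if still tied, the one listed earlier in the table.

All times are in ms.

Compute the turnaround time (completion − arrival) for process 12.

12

Timeline: | 10 0-6 | 12 6-12 | 13 12-19 | 16 19-29 | 15 29-43 | 11 43-60 | 14 60-78 |
Completion: 10=6  11=60  12=12  13=19  14=78  15=43  16=29
Turnaround (C−A): 10=6  11=60  12=12  13=19  14=78  15=43  16=29
Turnaround(12) = completion − arrival = 12 − 0 = 12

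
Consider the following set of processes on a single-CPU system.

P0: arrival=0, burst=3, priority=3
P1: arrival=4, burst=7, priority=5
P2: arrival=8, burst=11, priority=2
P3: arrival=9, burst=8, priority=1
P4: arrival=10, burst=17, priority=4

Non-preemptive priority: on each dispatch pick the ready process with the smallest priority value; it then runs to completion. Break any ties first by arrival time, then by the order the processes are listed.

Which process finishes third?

Timeline: | P0 0-3 | idle 3-4 | P1 4-11 | P3 11-19 | P2 19-30 | P4 30-47 |
Completion: P0=3  P1=11  P2=30  P3=19  P4=47
Turnaround (C−A): P0=3  P1=7  P2=22  P3=10  P4=37
Finish order: P0 → P1 → P3 → P2 → P4

P3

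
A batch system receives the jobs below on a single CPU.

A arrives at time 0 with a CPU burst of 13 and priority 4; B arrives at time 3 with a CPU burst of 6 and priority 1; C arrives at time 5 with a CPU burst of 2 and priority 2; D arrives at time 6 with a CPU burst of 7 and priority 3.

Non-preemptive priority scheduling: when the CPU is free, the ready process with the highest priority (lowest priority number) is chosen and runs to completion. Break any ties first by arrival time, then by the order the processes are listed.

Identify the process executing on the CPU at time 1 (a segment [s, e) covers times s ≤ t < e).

A

Schedule: | A 0-13 | B 13-19 | C 19-21 | D 21-28 |
Completion: A=13  B=19  C=21  D=28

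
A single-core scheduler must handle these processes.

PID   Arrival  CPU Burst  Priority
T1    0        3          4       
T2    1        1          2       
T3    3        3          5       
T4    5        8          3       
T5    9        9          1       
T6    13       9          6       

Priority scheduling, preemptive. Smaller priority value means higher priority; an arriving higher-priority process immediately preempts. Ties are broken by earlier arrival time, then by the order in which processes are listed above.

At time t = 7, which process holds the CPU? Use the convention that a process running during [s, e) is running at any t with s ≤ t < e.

T4

Gantt: | T1 0-1 | T2 1-2 | T1 2-4 | T3 4-5 | T4 5-9 | T5 9-18 | T4 18-22 | T3 22-24 | T6 24-33 |
Completion: T1=4  T2=2  T3=24  T4=22  T5=18  T6=33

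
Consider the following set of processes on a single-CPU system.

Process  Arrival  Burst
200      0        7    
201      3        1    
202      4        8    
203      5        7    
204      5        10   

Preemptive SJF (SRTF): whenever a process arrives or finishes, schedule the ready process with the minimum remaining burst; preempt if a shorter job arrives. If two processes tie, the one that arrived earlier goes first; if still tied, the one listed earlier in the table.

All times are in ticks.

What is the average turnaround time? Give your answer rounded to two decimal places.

Gantt: | 200 0-3 | 201 3-4 | 200 4-8 | 203 8-15 | 202 15-23 | 204 23-33 |
Completion: 200=8  201=4  202=23  203=15  204=33
Turnaround (C−A): 200=8  201=1  202=19  203=10  204=28
Turnaround times: 200=8, 201=1, 202=19, 203=10, 204=28
Average turnaround = (8+1+19+10+28) / 5 = 66/5 = 13.20

13.20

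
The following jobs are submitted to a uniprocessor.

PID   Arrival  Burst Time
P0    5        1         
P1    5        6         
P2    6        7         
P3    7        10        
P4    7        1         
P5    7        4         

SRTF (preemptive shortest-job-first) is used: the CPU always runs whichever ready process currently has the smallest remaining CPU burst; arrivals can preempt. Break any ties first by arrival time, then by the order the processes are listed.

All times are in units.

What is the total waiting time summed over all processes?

Schedule: | idle 0-5 | P0 5-6 | P1 6-7 | P4 7-8 | P5 8-12 | P1 12-17 | P2 17-24 | P3 24-34 |
Completion: P0=6  P1=17  P2=24  P3=34  P4=8  P5=12
Waiting = turnaround − burst: P0=0, P1=6, P2=11, P3=17, P4=0, P5=1
Total waiting = 0 + 6 + 11 + 17 + 0 + 1 = 35

35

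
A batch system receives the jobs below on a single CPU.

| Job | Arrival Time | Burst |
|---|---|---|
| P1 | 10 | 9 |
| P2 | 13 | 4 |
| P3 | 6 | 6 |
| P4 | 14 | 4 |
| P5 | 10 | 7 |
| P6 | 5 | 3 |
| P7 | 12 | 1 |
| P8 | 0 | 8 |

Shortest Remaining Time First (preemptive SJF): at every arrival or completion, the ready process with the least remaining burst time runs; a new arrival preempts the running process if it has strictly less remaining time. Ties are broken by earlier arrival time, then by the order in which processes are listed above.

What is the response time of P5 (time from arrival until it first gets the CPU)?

16

Schedule: | P8 0-8 | P6 8-11 | P3 11-12 | P7 12-13 | P2 13-17 | P4 17-21 | P3 21-26 | P5 26-33 | P1 33-42 |
Completion: P1=42  P2=17  P3=26  P4=21  P5=33  P6=11  P7=13  P8=8
Response(P5) = first start − arrival = 26 − 10 = 16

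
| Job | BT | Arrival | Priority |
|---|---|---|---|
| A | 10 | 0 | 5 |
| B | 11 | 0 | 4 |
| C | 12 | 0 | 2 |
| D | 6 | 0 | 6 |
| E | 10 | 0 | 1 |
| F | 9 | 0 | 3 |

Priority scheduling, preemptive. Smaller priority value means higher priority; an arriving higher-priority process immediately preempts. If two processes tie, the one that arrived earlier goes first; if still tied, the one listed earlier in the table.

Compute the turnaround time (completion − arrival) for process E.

Gantt: | E 0-10 | C 10-22 | F 22-31 | B 31-42 | A 42-52 | D 52-58 |
Completion: A=52  B=42  C=22  D=58  E=10  F=31
Turnaround(E) = completion − arrival = 10 − 0 = 10

10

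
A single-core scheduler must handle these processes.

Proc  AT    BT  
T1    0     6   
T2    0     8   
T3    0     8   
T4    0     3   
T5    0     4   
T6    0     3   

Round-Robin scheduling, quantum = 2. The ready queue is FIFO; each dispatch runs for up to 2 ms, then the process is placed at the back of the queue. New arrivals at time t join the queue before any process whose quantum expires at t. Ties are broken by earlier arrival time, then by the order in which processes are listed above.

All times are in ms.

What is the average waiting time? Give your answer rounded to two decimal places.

19.33

Schedule: | T1 0-2 | T2 2-4 | T3 4-6 | T4 6-8 | T5 8-10 | T6 10-12 | T1 12-14 | T2 14-16 | T3 16-18 | T4 18-19 | T5 19-21 | T6 21-22 | T1 22-24 | T2 24-26 | T3 26-28 | T2 28-30 | T3 30-32 |
Completion: T1=24  T2=30  T3=32  T4=19  T5=21  T6=22
Turnaround (C−A): T1=24  T2=30  T3=32  T4=19  T5=21  T6=22
Waiting times: T1=18, T2=22, T3=24, T4=16, T5=17, T6=19
Average waiting = (18+22+24+16+17+19) / 6 = 116/6 = 19.33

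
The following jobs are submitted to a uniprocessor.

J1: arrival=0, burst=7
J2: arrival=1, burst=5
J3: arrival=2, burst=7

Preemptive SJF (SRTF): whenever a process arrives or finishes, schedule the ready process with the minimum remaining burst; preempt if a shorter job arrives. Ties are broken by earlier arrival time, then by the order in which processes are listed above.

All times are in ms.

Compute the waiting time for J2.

0

Gantt: | J1 0-1 | J2 1-6 | J1 6-12 | J3 12-19 |
Completion: J1=12  J2=6  J3=19
Waiting(J2) = turnaround − burst = 5 − 5 = 0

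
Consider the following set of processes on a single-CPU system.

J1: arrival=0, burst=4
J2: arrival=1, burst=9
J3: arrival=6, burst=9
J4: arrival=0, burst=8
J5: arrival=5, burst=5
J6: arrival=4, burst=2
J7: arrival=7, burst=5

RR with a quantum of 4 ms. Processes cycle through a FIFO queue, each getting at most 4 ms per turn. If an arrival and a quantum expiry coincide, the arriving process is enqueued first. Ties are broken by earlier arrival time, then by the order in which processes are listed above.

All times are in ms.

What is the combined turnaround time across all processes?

Schedule: | J1 0-4 | J4 4-8 | J2 8-12 | J6 12-14 | J5 14-18 | J3 18-22 | J7 22-26 | J4 26-30 | J2 30-34 | J5 34-35 | J3 35-39 | J7 39-40 | J2 40-41 | J3 41-42 |
Completion: J1=4  J2=41  J3=42  J4=30  J5=35  J6=14  J7=40
Turnaround = completion − arrival: J1=4, J2=40, J3=36, J4=30, J5=30, J6=10, J7=33
Total turnaround = 4 + 40 + 36 + 30 + 30 + 10 + 33 = 183

183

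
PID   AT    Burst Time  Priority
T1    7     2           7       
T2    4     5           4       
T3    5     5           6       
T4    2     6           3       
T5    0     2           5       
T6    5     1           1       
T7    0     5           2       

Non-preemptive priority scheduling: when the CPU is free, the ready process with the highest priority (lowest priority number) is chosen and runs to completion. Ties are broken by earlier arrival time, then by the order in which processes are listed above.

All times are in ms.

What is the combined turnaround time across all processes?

Schedule: | T7 0-5 | T6 5-6 | T4 6-12 | T2 12-17 | T5 17-19 | T3 19-24 | T1 24-26 |
Completion: T1=26  T2=17  T3=24  T4=12  T5=19  T6=6  T7=5
Turnaround (C−A): T1=19  T2=13  T3=19  T4=10  T5=19  T6=1  T7=5
Turnaround = completion − arrival: T1=19, T2=13, T3=19, T4=10, T5=19, T6=1, T7=5
Total turnaround = 19 + 13 + 19 + 10 + 19 + 1 + 5 = 86

86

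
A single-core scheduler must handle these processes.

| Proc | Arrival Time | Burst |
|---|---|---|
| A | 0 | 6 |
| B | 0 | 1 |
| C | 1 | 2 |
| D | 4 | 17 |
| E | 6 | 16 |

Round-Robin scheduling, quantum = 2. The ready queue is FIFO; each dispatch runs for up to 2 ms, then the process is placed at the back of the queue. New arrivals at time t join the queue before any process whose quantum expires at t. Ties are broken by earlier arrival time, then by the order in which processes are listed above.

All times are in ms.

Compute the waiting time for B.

Gantt: | A 0-2 | B 2-3 | C 3-5 | A 5-7 | D 7-9 | E 9-11 | A 11-13 | D 13-15 | E 15-17 | D 17-19 | E 19-21 | D 21-23 | E 23-25 | D 25-27 | E 27-29 | D 29-31 | E 31-33 | D 33-35 | E 35-37 | D 37-39 | E 39-41 | D 41-42 |
Completion: A=13  B=3  C=5  D=42  E=41
Turnaround (C−A): A=13  B=3  C=4  D=38  E=35
Waiting(B) = turnaround − burst = 3 − 1 = 2

2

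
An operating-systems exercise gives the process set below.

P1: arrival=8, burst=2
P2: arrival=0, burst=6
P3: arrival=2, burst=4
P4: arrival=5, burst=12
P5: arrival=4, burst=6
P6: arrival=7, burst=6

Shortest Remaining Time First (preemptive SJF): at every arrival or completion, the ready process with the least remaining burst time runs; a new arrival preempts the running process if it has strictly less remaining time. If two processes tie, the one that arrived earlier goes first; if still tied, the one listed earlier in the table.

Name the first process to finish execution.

P2

Gantt: | P2 0-6 | P3 6-10 | P1 10-12 | P5 12-18 | P6 18-24 | P4 24-36 |
Completion: P1=12  P2=6  P3=10  P4=36  P5=18  P6=24
Turnaround (C−A): P1=4  P2=6  P3=8  P4=31  P5=14  P6=17
Finish order: P2 → P3 → P1 → P5 → P6 → P4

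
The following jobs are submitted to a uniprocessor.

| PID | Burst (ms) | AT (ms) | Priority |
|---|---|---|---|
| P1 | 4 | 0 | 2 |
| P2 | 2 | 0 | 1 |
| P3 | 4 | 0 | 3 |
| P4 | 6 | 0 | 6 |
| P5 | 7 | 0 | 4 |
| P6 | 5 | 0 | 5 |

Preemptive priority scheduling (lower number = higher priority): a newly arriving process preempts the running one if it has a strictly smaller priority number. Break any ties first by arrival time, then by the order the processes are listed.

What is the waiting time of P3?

6

Gantt: | P2 0-2 | P1 2-6 | P3 6-10 | P5 10-17 | P6 17-22 | P4 22-28 |
Completion: P1=6  P2=2  P3=10  P4=28  P5=17  P6=22
Turnaround (C−A): P1=6  P2=2  P3=10  P4=28  P5=17  P6=22
Waiting(P3) = turnaround − burst = 10 − 4 = 6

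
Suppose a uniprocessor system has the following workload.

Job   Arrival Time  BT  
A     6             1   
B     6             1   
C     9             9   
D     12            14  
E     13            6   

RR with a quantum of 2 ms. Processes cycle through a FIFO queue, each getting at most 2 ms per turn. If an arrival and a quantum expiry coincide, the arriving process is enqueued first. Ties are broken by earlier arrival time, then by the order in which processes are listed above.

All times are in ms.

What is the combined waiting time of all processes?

35

Timeline: | idle 0-6 | A 6-7 | B 7-8 | idle 8-9 | C 9-13 | D 13-15 | E 15-17 | C 17-19 | D 19-21 | E 21-23 | C 23-25 | D 25-27 | E 27-29 | C 29-30 | D 30-38 |
Completion: A=7  B=8  C=30  D=38  E=29
Waiting = turnaround − burst: A=0, B=1, C=12, D=12, E=10
Total waiting = 0 + 1 + 12 + 12 + 10 = 35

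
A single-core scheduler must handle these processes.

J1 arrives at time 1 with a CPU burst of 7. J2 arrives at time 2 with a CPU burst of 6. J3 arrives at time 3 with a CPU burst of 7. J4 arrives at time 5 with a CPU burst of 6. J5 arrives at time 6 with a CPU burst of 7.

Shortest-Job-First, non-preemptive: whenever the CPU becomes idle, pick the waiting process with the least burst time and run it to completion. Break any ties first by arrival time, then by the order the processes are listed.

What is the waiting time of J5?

21

Schedule: | idle 0-1 | J1 1-8 | J2 8-14 | J4 14-20 | J3 20-27 | J5 27-34 |
Completion: J1=8  J2=14  J3=27  J4=20  J5=34
Waiting(J5) = turnaround − burst = 28 − 7 = 21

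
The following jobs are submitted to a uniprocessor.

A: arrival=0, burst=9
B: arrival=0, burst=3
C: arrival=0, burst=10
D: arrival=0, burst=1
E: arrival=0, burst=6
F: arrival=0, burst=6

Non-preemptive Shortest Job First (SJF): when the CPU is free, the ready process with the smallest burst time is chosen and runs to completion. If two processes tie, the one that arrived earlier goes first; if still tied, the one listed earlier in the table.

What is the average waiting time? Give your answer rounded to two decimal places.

Gantt: | D 0-1 | B 1-4 | E 4-10 | F 10-16 | A 16-25 | C 25-35 |
Completion: A=25  B=4  C=35  D=1  E=10  F=16
Turnaround (C−A): A=25  B=4  C=35  D=1  E=10  F=16
Waiting times: A=16, B=1, C=25, D=0, E=4, F=10
Average waiting = (16+1+25+0+4+10) / 6 = 56/6 = 9.33

9.33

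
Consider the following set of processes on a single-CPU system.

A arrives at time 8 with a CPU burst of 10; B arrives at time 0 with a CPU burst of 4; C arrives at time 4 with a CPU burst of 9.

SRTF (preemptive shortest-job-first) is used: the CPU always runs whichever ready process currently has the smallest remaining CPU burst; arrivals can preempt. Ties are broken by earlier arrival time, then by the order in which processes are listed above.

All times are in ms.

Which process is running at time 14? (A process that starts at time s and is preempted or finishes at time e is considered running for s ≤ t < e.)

A

Gantt: | B 0-4 | C 4-13 | A 13-23 |
Completion: A=23  B=4  C=13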